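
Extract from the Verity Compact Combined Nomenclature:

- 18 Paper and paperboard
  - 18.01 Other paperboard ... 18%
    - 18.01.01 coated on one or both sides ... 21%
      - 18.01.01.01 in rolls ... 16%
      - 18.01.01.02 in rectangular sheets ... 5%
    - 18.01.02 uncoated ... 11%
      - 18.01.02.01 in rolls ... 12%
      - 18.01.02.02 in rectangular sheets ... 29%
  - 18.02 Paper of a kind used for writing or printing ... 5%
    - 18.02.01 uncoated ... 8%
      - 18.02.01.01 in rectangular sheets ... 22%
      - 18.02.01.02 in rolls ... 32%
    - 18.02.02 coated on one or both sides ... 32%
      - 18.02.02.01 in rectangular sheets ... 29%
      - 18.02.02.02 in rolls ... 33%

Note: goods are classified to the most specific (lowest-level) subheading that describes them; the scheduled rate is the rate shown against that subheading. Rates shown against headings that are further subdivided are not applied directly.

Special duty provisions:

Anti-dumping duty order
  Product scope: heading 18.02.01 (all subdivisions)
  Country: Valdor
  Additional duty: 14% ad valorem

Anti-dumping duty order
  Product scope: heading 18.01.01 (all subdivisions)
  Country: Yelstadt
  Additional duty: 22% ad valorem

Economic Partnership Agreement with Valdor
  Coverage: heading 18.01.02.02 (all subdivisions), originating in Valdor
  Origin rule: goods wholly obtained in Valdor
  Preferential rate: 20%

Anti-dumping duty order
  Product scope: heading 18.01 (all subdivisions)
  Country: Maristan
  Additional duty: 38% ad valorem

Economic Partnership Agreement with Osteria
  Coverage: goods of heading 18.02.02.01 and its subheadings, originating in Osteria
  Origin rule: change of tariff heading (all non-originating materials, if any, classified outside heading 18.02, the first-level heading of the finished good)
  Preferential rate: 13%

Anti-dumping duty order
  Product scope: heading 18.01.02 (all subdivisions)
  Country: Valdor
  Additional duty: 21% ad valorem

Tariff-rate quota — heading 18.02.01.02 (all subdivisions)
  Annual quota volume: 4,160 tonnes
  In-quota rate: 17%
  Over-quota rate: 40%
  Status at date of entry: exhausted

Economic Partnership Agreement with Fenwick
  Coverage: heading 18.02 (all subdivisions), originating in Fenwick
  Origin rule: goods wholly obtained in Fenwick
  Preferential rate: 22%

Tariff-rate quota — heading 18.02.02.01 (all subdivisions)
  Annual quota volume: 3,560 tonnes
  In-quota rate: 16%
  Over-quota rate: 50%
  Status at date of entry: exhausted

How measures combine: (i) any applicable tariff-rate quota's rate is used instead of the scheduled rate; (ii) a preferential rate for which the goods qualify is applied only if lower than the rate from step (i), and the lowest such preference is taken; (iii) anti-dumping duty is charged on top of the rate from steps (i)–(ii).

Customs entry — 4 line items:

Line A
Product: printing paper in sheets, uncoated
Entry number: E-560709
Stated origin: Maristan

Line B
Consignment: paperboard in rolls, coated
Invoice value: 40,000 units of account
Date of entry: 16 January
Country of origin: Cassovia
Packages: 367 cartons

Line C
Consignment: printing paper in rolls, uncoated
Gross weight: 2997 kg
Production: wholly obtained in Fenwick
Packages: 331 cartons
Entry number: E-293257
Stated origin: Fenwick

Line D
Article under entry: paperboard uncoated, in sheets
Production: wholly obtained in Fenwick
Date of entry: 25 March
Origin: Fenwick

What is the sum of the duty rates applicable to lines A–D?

89%

Line A: printing paper → 18.02; uncoated → 18.02.01; in sheets → 18.02.01.01. Scheduled 22%. No special measure applies. → 22%.
Line B: paperboard → 18.01; coated → 18.01.01; in rolls → 18.01.01.01. Scheduled 16%. No special measure applies. → 16%.
Line C: printing paper → 18.02; uncoated → 18.02.01; in rolls → 18.02.01.02. Scheduled 32%. quota on 18.02.01.02 exhausted → over-quota 40%; Fenwick agreement on 18.02: wholly obtained → 22% available; preferential 22%. → 22%.
Line D: paperboard → 18.01; uncoated → 18.01.02; in sheets → 18.01.02.02. Scheduled 29%. Fenwick agreement on 18.02: 18.01.02.02 not covered. → 29%.
Sum: 22% + 16% + 22% + 29% = 89%.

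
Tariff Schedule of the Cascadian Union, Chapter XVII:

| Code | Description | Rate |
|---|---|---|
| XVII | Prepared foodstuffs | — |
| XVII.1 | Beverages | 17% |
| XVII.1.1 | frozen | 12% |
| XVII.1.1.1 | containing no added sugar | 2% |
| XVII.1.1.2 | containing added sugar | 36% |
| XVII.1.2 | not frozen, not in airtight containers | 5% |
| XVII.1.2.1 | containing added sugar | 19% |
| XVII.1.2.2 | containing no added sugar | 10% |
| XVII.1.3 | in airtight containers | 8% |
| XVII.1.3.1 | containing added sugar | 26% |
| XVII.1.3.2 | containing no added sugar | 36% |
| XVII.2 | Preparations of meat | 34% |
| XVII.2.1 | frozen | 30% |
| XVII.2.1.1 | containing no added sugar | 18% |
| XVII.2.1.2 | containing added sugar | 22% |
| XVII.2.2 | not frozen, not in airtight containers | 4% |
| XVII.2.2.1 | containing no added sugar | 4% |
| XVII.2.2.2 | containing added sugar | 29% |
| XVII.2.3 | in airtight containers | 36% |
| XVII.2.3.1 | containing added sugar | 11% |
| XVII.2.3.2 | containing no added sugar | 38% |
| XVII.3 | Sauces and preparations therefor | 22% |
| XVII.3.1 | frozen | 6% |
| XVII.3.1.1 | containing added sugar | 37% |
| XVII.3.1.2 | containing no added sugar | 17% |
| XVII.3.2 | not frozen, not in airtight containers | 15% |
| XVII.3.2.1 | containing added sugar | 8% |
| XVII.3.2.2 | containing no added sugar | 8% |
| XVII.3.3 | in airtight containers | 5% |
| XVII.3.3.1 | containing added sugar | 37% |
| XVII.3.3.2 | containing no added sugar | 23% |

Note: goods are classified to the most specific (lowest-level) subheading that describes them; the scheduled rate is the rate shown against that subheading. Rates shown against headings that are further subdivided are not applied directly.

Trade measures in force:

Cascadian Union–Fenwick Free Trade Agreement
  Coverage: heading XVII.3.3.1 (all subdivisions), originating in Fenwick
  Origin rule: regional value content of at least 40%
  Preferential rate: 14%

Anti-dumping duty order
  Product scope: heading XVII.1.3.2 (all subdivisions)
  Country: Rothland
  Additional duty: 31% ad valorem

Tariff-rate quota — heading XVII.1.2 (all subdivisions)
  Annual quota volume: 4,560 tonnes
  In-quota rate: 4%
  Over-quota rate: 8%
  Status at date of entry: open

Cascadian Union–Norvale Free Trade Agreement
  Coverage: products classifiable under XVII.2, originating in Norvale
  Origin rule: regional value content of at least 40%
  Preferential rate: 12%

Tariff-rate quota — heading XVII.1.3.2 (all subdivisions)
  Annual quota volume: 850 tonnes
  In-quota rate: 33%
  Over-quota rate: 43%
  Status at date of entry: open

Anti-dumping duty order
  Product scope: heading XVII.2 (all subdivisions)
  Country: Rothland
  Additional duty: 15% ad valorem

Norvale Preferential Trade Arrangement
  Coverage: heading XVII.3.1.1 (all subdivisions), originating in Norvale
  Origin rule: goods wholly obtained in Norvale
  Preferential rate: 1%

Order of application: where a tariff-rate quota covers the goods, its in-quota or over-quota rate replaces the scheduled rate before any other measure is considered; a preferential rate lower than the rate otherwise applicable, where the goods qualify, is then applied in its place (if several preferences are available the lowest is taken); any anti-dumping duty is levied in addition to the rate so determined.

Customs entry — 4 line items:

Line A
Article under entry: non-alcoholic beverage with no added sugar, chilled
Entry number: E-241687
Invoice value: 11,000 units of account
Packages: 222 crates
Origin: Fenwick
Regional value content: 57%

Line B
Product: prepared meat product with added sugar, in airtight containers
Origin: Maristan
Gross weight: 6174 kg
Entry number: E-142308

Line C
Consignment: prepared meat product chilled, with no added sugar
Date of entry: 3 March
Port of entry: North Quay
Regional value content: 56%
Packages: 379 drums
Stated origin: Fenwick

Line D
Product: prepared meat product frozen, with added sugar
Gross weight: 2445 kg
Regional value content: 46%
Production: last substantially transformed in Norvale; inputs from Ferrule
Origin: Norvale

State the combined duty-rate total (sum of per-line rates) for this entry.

31%

Line A: non-alcoholic beverage → XVII.1; chilled → XVII.1.2; with no added sugar → XVII.1.2.2. Scheduled 10%. quota on XVII.1.2 open → in-quota 4%; Fenwick agreement on XVII.3.3.1: XVII.1.2.2 not covered. → 4%.
Line B: prepared meat product → XVII.2; in airtight containers → XVII.2.3; with added sugar → XVII.2.3.1. Scheduled 11%. No special measure applies. → 11%.
Line C: prepared meat product → XVII.2; chilled → XVII.2.2; with no added sugar → XVII.2.2.1. Scheduled 4%. Fenwick agreement on XVII.3.3.1: XVII.2.2.1 not covered. → 4%.
Line D: prepared meat product → XVII.2; frozen → XVII.2.1; with added sugar → XVII.2.1.2. Scheduled 22%. Norvale agreement on XVII.2: RVC ≥ 40% → 12% available; Norvale agreement on XVII.3.1.1: XVII.2.1.2 not covered; preferential 12%. → 12%.
Sum: 4% + 11% + 4% + 12% = 31%.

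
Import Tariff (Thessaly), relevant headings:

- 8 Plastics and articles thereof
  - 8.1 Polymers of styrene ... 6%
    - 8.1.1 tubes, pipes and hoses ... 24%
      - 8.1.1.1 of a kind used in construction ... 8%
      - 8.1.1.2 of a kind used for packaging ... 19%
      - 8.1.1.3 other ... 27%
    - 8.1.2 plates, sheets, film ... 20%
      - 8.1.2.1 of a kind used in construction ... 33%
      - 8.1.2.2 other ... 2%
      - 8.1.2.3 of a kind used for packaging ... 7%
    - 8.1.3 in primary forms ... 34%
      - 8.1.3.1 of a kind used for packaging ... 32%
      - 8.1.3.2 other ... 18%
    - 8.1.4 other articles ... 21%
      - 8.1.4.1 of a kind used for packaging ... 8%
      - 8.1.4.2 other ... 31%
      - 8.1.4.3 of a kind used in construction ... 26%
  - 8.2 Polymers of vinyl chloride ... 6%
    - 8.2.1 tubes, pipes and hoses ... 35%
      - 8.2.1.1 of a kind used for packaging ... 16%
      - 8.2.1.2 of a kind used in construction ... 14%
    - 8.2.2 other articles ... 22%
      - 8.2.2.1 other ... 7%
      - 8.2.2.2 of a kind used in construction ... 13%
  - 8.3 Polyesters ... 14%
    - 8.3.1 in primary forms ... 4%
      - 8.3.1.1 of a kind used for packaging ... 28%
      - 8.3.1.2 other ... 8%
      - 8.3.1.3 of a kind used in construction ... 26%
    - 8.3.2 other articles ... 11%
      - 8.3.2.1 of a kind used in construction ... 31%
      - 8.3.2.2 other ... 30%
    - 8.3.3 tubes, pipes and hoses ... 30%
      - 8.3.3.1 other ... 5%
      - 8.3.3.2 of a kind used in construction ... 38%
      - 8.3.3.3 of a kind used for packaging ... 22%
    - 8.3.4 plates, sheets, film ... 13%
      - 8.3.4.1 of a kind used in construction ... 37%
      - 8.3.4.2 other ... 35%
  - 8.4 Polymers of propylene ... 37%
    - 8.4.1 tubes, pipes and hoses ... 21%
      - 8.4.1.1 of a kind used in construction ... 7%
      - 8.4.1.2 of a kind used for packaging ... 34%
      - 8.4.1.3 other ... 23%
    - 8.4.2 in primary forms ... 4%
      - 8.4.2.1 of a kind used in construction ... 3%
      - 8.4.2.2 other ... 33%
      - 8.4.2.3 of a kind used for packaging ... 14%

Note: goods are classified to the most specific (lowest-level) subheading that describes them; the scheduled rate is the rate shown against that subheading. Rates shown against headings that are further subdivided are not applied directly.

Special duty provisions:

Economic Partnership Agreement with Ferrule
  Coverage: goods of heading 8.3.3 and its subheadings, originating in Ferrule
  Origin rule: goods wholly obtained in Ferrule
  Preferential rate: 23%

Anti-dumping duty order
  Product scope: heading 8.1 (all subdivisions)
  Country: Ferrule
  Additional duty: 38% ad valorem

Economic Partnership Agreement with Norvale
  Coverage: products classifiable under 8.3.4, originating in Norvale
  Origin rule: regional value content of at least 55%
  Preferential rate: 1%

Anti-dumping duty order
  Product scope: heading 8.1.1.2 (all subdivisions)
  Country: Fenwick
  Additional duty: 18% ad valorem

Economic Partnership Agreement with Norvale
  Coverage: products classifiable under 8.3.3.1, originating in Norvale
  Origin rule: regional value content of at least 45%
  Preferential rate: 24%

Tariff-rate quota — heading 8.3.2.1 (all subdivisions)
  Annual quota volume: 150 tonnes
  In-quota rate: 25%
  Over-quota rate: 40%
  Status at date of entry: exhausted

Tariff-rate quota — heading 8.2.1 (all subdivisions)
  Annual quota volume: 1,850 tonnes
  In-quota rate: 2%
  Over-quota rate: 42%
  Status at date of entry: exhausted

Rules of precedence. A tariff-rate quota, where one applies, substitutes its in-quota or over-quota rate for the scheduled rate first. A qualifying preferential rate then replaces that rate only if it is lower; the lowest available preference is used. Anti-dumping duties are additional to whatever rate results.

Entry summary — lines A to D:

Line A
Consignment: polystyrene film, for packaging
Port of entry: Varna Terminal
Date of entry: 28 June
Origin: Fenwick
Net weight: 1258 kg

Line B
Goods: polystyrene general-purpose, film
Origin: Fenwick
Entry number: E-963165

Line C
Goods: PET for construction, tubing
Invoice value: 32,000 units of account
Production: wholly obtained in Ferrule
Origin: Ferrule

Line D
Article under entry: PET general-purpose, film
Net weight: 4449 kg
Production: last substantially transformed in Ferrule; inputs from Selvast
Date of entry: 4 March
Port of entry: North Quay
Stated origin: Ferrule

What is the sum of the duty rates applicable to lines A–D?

67%

Line A: polystyrene → 8.1; film → 8.1.2; for packaging → 8.1.2.3. Scheduled 7%. No special measure applies. → 7%.
Line B: polystyrene → 8.1; film → 8.1.2; general-purpose → 8.1.2.2. Scheduled 2%. No special measure applies. → 2%.
Line C: PET → 8.3; tubing → 8.3.3; for construction → 8.3.3.2. Scheduled 38%. Ferrule agreement on 8.3.3: wholly obtained → 23% available; preferential 23%. → 23%.
Line D: PET → 8.3; film → 8.3.4; general-purpose → 8.3.4.2. Scheduled 35%. Ferrule agreement on 8.3.3: 8.3.4.2 not covered. → 35%.
Sum: 7% + 2% + 23% + 35% = 67%.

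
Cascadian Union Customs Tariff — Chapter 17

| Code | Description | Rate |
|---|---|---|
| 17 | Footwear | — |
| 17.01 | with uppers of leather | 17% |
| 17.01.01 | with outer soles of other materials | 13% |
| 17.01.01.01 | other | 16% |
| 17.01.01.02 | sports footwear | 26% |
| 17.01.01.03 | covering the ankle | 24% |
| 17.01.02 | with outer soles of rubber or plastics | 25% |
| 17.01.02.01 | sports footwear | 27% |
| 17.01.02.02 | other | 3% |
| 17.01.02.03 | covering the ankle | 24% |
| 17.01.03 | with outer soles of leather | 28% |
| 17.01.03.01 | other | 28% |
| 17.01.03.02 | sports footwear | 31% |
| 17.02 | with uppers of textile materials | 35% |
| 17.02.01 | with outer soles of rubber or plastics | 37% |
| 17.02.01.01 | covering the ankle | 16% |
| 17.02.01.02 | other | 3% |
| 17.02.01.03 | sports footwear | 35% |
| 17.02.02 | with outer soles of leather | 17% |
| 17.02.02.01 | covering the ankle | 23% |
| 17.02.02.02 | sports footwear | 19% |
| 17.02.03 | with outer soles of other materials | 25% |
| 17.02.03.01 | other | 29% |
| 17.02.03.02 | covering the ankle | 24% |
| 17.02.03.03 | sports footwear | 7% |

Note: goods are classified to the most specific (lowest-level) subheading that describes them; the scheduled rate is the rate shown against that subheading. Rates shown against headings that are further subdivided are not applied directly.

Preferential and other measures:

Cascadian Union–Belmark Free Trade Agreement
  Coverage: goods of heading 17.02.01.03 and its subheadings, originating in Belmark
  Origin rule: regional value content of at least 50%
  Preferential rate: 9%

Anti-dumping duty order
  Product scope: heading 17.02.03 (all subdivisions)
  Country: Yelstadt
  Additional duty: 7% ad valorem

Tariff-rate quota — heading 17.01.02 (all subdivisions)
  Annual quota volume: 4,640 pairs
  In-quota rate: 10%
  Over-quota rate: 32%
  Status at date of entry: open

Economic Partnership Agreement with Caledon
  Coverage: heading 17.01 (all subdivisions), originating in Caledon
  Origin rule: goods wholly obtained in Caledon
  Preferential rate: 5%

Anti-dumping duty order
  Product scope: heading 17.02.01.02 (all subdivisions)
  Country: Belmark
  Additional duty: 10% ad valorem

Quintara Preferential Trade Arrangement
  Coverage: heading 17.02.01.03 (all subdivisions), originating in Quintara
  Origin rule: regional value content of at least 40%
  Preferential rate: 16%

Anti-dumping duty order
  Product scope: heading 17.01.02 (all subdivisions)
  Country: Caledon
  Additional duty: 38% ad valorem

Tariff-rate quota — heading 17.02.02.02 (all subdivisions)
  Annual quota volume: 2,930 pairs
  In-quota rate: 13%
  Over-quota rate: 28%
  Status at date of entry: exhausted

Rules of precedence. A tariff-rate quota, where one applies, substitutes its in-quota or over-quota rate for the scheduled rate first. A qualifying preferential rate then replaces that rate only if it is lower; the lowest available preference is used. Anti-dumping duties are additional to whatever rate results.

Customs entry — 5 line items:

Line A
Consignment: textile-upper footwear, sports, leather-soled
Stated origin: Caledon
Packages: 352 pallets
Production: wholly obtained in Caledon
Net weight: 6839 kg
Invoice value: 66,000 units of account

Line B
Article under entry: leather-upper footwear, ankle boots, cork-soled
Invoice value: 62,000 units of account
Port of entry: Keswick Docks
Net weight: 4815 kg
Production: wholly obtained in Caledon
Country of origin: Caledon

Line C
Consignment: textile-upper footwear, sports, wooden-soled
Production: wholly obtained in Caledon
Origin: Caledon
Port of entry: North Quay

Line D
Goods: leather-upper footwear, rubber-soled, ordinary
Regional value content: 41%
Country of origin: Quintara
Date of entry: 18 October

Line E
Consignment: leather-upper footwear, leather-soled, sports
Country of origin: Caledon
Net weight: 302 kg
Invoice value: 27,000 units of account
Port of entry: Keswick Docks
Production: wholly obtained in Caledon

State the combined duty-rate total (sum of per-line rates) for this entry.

55%

Line A: textile-upper → 17.02; leather-soled → 17.02.02; sports → 17.02.02.02. Scheduled 19%. quota on 17.02.02.02 exhausted → over-quota 28%; Caledon agreement on 17.01: 17.02.02.02 not covered. → 28%.
Line B: leather-upper → 17.01; cork-soled → 17.01.01; ankle boots → 17.01.01.03. Scheduled 24%. Caledon agreement on 17.01: wholly obtained → 5% available; preferential 5%. → 5%.
Line C: textile-upper → 17.02; wooden-soled → 17.02.03; sports → 17.02.03.03. Scheduled 7%. Caledon agreement on 17.01: 17.02.03.03 not covered. → 7%.
Line D: leather-upper → 17.01; rubber-soled → 17.01.02; ordinary → 17.01.02.02. Scheduled 3%. quota on 17.01.02 open → in-quota 10%; Quintara agreement on 17.02.01.03: 17.01.02.02 not covered. → 10%.
Line E: leather-upper → 17.01; leather-soled → 17.01.03; sports → 17.01.03.02. Scheduled 31%. Caledon agreement on 17.01: wholly obtained → 5% available; preferential 5%. → 5%.
Sum: 28% + 5% + 7% + 10% + 5% = 55%.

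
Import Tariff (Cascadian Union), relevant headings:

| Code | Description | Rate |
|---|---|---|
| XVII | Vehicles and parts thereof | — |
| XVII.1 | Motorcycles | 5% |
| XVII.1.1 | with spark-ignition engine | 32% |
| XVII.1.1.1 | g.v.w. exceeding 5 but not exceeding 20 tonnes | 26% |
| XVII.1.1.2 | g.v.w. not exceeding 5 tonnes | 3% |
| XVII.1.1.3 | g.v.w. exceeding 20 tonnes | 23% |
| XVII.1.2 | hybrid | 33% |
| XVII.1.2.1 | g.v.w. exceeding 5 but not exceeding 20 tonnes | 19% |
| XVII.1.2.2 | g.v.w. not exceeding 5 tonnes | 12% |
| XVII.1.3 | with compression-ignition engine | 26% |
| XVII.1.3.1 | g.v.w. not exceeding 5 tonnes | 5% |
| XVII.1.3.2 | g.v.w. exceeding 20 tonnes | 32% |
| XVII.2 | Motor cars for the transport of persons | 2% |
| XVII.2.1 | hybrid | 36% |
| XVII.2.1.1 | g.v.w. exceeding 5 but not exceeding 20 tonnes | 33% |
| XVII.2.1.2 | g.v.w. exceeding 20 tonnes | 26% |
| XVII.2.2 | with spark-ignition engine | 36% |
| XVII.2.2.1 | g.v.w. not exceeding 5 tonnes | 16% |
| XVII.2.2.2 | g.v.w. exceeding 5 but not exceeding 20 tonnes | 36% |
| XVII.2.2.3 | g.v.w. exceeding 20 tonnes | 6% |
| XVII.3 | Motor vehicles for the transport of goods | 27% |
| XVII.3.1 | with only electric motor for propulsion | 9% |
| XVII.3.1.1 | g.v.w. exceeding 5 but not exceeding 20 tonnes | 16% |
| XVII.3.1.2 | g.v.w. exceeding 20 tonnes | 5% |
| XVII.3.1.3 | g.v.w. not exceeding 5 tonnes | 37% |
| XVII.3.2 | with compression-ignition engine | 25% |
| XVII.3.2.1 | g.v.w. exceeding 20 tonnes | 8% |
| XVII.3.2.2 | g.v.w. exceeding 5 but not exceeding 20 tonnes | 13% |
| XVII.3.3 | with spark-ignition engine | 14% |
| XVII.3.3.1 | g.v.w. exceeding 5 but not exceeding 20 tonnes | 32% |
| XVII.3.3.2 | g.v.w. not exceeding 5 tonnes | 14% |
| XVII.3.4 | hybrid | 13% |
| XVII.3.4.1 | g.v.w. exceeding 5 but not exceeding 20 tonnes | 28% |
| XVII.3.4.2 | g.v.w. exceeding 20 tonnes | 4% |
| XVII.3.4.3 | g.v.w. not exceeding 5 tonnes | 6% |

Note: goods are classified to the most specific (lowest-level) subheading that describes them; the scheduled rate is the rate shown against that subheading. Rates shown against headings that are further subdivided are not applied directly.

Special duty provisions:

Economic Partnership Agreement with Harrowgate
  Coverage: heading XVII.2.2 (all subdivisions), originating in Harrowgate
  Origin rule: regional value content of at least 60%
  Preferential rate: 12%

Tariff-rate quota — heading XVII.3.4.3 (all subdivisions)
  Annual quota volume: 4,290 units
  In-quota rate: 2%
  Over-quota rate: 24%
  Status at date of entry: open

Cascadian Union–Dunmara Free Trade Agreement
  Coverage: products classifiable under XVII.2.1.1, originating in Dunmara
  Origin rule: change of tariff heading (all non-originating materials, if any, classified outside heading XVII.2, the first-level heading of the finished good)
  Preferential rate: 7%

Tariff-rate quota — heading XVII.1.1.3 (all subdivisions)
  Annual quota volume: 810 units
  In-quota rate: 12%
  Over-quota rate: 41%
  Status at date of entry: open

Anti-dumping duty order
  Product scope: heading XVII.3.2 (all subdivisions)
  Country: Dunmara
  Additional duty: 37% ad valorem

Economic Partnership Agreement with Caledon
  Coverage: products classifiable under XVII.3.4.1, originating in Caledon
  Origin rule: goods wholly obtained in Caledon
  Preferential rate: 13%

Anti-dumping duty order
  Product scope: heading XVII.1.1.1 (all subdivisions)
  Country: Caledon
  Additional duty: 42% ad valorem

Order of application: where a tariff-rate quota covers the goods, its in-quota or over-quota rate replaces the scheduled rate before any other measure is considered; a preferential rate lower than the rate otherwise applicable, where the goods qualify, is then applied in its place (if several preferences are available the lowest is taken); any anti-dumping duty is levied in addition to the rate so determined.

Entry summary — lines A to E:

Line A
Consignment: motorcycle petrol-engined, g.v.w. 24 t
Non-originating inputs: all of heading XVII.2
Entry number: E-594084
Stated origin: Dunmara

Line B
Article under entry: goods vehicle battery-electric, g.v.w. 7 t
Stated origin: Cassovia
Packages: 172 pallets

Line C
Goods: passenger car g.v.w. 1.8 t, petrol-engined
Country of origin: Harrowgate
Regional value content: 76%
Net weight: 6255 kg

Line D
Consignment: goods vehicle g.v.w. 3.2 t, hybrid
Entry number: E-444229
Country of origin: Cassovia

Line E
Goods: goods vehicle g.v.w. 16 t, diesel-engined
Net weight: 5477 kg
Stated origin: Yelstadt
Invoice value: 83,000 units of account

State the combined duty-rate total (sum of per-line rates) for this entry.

Line A: motorcycle → XVII.1; petrol-engined → XVII.1.1; g.v.w. 24 t → XVII.1.1.3. Scheduled 23%. quota on XVII.1.1.3 open → in-quota 12%; Dunmara agreement on XVII.2.1.1: XVII.1.1.3 not covered. → 12%.
Line B: goods vehicle → XVII.3; battery-electric → XVII.3.1; g.v.w. 7 t → XVII.3.1.1. Scheduled 16%. No special measure applies. → 16%.
Line C: passenger car → XVII.2; petrol-engined → XVII.2.2; g.v.w. 1.8 t → XVII.2.2.1. Scheduled 16%. Harrowgate agreement on XVII.2.2: RVC ≥ 60% → 12% available; preferential 12%. → 12%.
Line D: goods vehicle → XVII.3; hybrid → XVII.3.4; g.v.w. 3.2 t → XVII.3.4.3. Scheduled 6%. quota on XVII.3.4.3 open → in-quota 2%. → 2%.
Line E: goods vehicle → XVII.3; diesel-engined → XVII.3.2; g.v.w. 16 t → XVII.3.2.2. Scheduled 13%. No special measure applies. → 13%.
Sum: 12% + 16% + 12% + 2% + 13% = 55%.

55%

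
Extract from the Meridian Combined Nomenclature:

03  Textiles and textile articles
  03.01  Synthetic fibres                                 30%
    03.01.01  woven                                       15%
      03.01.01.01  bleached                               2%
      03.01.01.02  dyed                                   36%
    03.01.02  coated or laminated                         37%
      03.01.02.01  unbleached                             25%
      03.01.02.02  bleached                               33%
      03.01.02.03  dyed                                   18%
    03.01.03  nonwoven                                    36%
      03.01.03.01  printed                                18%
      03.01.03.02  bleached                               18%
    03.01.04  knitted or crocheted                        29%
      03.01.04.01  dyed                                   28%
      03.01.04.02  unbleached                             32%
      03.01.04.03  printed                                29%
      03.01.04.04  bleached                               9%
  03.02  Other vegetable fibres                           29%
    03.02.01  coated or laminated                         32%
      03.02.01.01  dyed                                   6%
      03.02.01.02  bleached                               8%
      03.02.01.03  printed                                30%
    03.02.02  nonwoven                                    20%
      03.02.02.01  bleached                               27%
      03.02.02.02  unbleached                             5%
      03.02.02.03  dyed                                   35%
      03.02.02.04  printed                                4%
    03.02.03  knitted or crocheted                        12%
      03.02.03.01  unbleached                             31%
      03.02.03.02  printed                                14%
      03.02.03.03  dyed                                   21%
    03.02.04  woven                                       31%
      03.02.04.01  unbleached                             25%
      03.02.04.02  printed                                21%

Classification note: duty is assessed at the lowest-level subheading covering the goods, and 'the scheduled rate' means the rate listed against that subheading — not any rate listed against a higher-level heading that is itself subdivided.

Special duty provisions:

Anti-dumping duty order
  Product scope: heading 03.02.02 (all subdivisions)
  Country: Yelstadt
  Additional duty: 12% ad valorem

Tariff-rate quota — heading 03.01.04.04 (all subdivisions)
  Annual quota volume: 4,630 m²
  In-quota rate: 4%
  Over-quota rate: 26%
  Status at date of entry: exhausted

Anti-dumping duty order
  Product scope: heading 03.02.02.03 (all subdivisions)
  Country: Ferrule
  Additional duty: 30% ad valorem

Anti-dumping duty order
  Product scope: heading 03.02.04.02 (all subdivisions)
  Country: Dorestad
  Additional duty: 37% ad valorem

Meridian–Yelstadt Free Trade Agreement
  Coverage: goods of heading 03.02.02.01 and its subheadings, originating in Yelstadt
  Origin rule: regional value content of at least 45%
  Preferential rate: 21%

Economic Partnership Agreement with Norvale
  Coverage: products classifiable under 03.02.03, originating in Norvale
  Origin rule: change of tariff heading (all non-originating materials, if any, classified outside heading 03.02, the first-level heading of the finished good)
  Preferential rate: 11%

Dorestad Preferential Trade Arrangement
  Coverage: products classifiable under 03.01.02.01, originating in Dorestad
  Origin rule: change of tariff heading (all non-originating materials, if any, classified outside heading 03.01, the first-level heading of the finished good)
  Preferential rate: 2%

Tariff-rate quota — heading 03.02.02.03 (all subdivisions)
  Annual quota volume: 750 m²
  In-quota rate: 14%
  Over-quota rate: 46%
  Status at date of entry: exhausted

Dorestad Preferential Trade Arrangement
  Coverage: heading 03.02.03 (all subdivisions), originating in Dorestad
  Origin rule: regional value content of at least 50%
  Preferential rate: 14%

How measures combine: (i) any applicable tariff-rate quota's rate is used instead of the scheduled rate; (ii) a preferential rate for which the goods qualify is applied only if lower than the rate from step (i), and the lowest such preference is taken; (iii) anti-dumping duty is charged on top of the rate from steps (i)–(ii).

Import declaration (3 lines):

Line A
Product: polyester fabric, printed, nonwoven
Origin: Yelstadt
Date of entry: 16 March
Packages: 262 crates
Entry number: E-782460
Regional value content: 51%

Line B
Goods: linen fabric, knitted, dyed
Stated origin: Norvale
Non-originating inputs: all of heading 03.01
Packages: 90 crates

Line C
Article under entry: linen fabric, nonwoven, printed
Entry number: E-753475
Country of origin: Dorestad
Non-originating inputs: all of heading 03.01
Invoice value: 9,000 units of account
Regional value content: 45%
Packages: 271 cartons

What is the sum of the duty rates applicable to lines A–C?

Line A: polyester → 03.01; nonwoven → 03.01.03; printed → 03.01.03.01. Scheduled 18%. Yelstadt agreement on 03.02.02.01: 03.01.03.01 not covered. → 18%.
Line B: linen → 03.02; knitted → 03.02.03; dyed → 03.02.03.03. Scheduled 21%. Norvale agreement on 03.02.03: CTH met → 11% available; preferential 11%. → 11%.
Line C: linen → 03.02; nonwoven → 03.02.02; printed → 03.02.02.04. Scheduled 4%. Dorestad agreement on 03.01.02.01: 03.02.02.04 not covered; Dorestad agreement on 03.02.03: 03.02.02.04 not covered. → 4%.
Sum: 18% + 11% + 4% = 33%.

33%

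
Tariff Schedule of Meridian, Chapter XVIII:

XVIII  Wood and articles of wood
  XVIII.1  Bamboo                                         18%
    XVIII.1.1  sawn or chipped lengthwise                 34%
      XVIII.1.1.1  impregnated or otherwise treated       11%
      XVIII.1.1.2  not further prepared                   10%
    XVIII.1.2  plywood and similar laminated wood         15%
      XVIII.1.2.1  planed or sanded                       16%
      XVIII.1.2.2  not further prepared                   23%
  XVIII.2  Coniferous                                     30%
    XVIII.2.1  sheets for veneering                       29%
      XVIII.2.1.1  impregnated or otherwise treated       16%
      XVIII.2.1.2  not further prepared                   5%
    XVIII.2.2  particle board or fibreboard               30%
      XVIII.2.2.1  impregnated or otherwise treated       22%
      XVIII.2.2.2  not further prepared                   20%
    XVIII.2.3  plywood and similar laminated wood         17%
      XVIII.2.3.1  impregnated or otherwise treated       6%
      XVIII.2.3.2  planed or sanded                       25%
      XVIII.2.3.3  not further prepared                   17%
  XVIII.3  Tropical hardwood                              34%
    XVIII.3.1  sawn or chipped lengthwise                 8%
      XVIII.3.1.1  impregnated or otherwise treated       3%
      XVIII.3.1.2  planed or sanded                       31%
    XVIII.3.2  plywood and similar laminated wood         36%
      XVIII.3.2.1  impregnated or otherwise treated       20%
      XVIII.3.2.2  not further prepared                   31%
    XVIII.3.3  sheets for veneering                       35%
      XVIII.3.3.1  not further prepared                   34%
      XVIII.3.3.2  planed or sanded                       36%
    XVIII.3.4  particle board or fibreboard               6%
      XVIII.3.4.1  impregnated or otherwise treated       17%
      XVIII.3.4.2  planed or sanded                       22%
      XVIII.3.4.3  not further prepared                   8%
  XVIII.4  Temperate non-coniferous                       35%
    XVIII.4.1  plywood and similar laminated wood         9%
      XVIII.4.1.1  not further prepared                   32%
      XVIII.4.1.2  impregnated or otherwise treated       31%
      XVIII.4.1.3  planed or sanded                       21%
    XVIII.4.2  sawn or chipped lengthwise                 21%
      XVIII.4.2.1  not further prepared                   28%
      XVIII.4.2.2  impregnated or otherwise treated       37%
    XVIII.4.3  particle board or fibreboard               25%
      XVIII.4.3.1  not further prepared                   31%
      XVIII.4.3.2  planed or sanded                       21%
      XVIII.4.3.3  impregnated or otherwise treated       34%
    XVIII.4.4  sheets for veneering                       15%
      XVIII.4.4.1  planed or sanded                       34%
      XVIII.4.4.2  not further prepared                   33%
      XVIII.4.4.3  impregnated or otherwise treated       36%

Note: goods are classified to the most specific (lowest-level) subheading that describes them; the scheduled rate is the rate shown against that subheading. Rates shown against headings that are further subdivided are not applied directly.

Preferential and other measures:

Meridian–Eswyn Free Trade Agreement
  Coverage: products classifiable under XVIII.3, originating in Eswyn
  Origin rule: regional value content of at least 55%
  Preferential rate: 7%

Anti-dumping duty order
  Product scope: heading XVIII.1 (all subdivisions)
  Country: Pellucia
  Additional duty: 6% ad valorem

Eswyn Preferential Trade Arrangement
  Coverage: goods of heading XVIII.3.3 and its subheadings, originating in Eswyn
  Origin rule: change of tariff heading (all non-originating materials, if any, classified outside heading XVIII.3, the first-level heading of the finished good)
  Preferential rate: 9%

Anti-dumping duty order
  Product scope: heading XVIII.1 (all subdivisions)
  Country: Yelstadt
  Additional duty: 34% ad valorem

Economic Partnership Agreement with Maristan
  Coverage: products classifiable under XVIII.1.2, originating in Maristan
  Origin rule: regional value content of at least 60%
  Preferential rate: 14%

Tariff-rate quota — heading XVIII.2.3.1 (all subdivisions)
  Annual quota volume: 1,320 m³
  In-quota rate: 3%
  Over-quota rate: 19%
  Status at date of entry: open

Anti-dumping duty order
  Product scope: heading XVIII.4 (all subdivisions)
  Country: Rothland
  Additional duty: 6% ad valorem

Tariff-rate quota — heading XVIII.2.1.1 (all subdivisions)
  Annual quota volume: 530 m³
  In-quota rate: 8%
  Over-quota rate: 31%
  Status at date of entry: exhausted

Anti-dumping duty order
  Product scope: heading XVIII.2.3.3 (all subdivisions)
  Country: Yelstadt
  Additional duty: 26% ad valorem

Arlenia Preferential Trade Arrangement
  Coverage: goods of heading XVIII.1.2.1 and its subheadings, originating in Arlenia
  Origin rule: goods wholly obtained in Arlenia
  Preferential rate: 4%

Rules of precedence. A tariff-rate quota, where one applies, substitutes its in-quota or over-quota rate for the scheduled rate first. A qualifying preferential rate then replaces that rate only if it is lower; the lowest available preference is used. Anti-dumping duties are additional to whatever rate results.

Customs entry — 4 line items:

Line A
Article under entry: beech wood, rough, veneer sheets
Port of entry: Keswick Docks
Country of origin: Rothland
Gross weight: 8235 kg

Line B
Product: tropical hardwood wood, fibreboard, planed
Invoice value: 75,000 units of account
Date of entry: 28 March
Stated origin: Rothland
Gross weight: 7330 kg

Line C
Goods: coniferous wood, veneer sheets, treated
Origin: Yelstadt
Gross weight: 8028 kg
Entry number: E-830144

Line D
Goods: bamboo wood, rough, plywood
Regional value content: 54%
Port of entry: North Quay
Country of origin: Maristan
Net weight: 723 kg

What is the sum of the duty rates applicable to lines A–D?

115%

Line A: beech → XVIII.4; veneer sheets → XVIII.4.4; rough → XVIII.4.4.2. Scheduled 33%. anti-dumping (Rothland, XVIII.4): +6%; total 33% + 6% = 39%. → 39%.
Line B: tropical hardwood → XVIII.3; fibreboard → XVIII.3.4; planed → XVIII.3.4.2. Scheduled 22%. No special measure applies. → 22%.
Line C: coniferous → XVIII.2; veneer sheets → XVIII.2.1; treated → XVIII.2.1.1. Scheduled 16%. quota on XVIII.2.1.1 exhausted → over-quota 31%. → 31%.
Line D: bamboo → XVIII.1; plywood → XVIII.1.2; rough → XVIII.1.2.2. Scheduled 23%. Maristan agreement on XVIII.1.2: RVC < 60%. → 23%.
Sum: 39% + 22% + 31% + 23% = 115%.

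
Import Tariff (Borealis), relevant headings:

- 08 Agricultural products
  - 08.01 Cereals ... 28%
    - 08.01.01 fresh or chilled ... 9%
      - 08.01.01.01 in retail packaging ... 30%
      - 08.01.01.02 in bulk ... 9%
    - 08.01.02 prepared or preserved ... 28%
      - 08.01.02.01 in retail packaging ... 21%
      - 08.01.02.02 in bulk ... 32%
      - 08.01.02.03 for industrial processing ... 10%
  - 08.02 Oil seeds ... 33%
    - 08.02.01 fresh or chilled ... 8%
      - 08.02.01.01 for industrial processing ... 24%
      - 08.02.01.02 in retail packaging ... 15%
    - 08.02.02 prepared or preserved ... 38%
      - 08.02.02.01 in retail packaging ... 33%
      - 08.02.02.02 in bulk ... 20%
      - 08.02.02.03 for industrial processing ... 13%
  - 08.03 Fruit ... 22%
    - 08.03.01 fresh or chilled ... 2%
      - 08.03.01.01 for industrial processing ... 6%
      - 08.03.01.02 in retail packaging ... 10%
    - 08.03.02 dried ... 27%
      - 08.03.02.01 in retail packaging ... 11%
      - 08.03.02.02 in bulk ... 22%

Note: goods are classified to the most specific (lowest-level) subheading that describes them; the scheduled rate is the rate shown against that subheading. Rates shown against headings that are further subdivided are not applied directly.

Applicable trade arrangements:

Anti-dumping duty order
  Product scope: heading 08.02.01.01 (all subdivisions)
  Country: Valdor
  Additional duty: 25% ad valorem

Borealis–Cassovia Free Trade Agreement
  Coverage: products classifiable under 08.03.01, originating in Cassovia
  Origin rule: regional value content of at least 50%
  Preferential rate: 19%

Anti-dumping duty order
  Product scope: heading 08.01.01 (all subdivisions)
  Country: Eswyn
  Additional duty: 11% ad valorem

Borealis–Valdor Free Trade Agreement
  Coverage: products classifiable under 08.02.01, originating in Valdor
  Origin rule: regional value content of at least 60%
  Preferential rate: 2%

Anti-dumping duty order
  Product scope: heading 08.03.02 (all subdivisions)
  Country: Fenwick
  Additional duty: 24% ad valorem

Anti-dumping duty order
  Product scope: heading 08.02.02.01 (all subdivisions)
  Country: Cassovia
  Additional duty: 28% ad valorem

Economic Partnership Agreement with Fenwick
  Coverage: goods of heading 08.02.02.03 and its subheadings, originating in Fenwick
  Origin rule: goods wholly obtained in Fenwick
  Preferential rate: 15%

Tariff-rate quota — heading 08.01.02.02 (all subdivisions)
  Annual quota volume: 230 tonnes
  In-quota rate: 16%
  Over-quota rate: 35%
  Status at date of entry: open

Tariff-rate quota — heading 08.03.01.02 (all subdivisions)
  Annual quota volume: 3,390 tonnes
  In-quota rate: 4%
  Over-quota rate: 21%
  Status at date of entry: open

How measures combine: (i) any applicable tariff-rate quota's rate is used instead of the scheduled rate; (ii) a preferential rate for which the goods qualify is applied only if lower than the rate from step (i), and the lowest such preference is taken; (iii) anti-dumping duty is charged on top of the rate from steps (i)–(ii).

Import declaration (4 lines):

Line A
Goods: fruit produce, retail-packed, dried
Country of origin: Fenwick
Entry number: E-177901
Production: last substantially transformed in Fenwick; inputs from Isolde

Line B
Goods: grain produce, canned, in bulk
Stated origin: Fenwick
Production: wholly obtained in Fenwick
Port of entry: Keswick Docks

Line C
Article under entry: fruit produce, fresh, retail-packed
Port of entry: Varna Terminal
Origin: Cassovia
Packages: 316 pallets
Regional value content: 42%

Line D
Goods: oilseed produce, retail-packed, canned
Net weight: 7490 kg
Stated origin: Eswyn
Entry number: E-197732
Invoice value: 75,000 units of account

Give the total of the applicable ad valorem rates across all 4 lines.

88%

Line A: fruit → 08.03; dried → 08.03.02; retail-packed → 08.03.02.01. Scheduled 11%. Fenwick agreement on 08.02.02.03: 08.03.02.01 not covered; anti-dumping (Fenwick, 08.03.02): +24%; total 11% + 24% = 35%. → 35%.
Line B: grain → 08.01; canned → 08.01.02; in bulk → 08.01.02.02. Scheduled 32%. quota on 08.01.02.02 open → in-quota 16%; Fenwick agreement on 08.02.02.03: 08.01.02.02 not covered. → 16%.
Line C: fruit → 08.03; fresh → 08.03.01; retail-packed → 08.03.01.02. Scheduled 10%. quota on 08.03.01.02 open → in-quota 4%; Cassovia agreement on 08.03.01: RVC < 50%. → 4%.
Line D: oilseed → 08.02; canned → 08.02.02; retail-packed → 08.02.02.01. Scheduled 33%. No special measure applies. → 33%.
Sum: 35% + 16% + 4% + 33% = 88%.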